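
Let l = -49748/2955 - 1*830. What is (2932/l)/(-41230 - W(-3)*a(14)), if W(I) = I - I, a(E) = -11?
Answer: 433203/5158693477 ≈ 8.3975e-5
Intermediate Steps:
l = -2502398/2955 (l = -49748*1/2955 - 830 = -49748/2955 - 830 = -2502398/2955 ≈ -846.83)
W(I) = 0
(2932/l)/(-41230 - W(-3)*a(14)) = (2932/(-2502398/2955))/(-41230 - 0*(-11)) = (2932*(-2955/2502398))/(-41230 - 1*0) = -4332030/(1251199*(-41230 + 0)) = -4332030/1251199/(-41230) = -4332030/1251199*(-1/41230) = 433203/5158693477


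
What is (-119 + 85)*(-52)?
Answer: 1768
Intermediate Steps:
(-119 + 85)*(-52) = -34*(-52) = 1768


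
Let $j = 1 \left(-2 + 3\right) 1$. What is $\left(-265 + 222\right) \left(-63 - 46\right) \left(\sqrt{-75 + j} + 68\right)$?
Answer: $318716 + 4687 i \sqrt{74} \approx 3.1872 \cdot 10^{5} + 40319.0 i$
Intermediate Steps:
$j = 1$ ($j = 1 \cdot 1 \cdot 1 = 1 \cdot 1 = 1$)
$\left(-265 + 222\right) \left(-63 - 46\right) \left(\sqrt{-75 + j} + 68\right) = \left(-265 + 222\right) \left(-63 - 46\right) \left(\sqrt{-75 + 1} + 68\right) = - 43 \left(- 109 \left(\sqrt{-74} + 68\right)\right) = - 43 \left(- 109 \left(i \sqrt{74} + 68\right)\right) = - 43 \left(- 109 \left(68 + i \sqrt{74}\right)\right) = - 43 \left(-7412 - 109 i \sqrt{74}\right) = 318716 + 4687 i \sqrt{74}$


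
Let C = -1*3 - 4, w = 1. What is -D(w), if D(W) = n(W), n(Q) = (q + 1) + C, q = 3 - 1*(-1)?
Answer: 2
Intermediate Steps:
C = -7 (C = -3 - 4 = -7)
q = 4 (q = 3 + 1 = 4)
n(Q) = -2 (n(Q) = (4 + 1) - 7 = 5 - 7 = -2)
D(W) = -2
-D(w) = -1*(-2) = 2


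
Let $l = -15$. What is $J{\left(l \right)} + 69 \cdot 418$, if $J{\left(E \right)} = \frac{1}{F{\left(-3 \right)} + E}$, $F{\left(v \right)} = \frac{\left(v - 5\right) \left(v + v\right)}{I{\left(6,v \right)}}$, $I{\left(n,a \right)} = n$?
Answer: $\frac{201893}{7} \approx 28842.0$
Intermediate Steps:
$F{\left(v \right)} = \frac{v \left(-5 + v\right)}{3}$ ($F{\left(v \right)} = \frac{\left(v - 5\right) \left(v + v\right)}{6} = \left(-5 + v\right) 2 v \frac{1}{6} = 2 v \left(-5 + v\right) \frac{1}{6} = \frac{v \left(-5 + v\right)}{3}$)
$J{\left(E \right)} = \frac{1}{8 + E}$ ($J{\left(E \right)} = \frac{1}{\frac{1}{3} \left(-3\right) \left(-5 - 3\right) + E} = \frac{1}{\frac{1}{3} \left(-3\right) \left(-8\right) + E} = \frac{1}{8 + E}$)
$J{\left(l \right)} + 69 \cdot 418 = \frac{1}{8 - 15} + 69 \cdot 418 = \frac{1}{-7} + 28842 = - \frac{1}{7} + 28842 = \frac{201893}{7}$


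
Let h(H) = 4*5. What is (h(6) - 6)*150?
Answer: 2100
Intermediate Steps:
h(H) = 20
(h(6) - 6)*150 = (20 - 6)*150 = 14*150 = 2100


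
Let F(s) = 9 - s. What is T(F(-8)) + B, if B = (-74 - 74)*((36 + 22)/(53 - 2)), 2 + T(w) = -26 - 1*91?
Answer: -14653/51 ≈ -287.31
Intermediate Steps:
T(w) = -119 (T(w) = -2 + (-26 - 1*91) = -2 + (-26 - 91) = -2 - 117 = -119)
B = -8584/51 ≈ -168.31
T(F(-8)) + B = -119 - 8584/51 = -14653/51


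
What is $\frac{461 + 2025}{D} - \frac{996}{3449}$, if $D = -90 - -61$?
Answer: $- \frac{8603098}{100021} \approx -86.013$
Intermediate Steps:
$D = -29$ ($D = -90 + 61 = -29$)
$\frac{461 + 2025}{D} - \frac{996}{3449} = \frac{461 + 2025}{-29} - \frac{996}{3449} = 2486 \left(- \frac{1}{29}\right) - \frac{996}{3449} = - \frac{2486}{29} - \frac{996}{3449} = - \frac{8603098}{100021}$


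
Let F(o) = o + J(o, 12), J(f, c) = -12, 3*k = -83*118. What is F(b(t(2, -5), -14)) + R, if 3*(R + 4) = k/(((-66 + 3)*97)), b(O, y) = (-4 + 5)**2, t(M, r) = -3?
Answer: -815191/54999 ≈ -14.822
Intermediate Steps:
k = -9794/3 (k = (-83*118)/3 = (1/3)*(-9794) = -9794/3 ≈ -3264.7)
b(O, y) = 1 (b(O, y) = 1**2 = 1)
F(o) = -12 + o (F(o) = o - 12 = -12 + o)
R = -210202/54999 (R = -4 + (-9794*1/(97*(-66 + 3))/3)/3 = -4 + (-9794/(3*((-63*97))))/3 = -4 + (-9794/3/(-6111))/3 = -4 + (-9794/3*(-1/6111))/3 = -4 + (1/3)*(9794/18333) = -4 + 9794/54999 = -210202/54999 ≈ -3.8219)
F(b(t(2, -5), -14)) + R = (-12 + 1) - 210202/54999 = -11 - 210202/54999 = -815191/54999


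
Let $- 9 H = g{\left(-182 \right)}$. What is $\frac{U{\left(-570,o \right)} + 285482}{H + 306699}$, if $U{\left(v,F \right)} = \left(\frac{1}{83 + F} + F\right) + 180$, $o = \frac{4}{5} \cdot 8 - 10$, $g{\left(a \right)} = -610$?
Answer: $\frac{463935231}{498217135} \approx 0.93119$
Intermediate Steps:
$H = \frac{610}{9}$ ($H = \left(- \frac{1}{9}\right) \left(-610\right) = \frac{610}{9} \approx 67.778$)
$o = - \frac{18}{5}$ ($o = 4 \cdot \frac{1}{5} \cdot 8 - 10 = \frac{4}{5} \cdot 8 - 10 = \frac{32}{5} - 10 = - \frac{18}{5} \approx -3.6$)
$U{\left(v,F \right)} = 180 + F + \frac{1}{83 + F}$ ($U{\left(v,F \right)} = \left(F + \frac{1}{83 + F}\right) + 180 = 180 + F + \frac{1}{83 + F}$)
$\frac{U{\left(-570,o \right)} + 285482}{H + 306699} = \frac{\frac{14941 + \left(- \frac{18}{5}\right)^{2} + 263 \left(- \frac{18}{5}\right)}{83 - \frac{18}{5}} + 285482}{\frac{610}{9} + 306699} = \frac{\frac{14941 + \frac{324}{25} - \frac{4734}{5}}{\frac{397}{5}} + 285482}{\frac{2760901}{9}} = \left(\frac{5}{397} \cdot \frac{350179}{25} + 285482\right) \frac{9}{2760901} = \left(\frac{350179}{1985} + 285482\right) \frac{9}{2760901} = \frac{567031949}{1985} \cdot \frac{9}{2760901} = \frac{463935231}{498217135}$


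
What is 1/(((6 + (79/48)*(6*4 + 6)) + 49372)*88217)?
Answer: 8/34882677923 ≈ 2.2934e-10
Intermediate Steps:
1/(((6 + (79/48)*(6*4 + 6)) + 49372)*88217) = (1/88217)/((6 + (79*(1/48))*(24 + 6)) + 49372) = (1/88217)/((6 + (79/48)*30) + 49372) = (1/88217)/((6 + 395/8) + 49372) = (1/88217)/(443/8 + 49372) = (1/88217)/(395419/8) = (8/395419)*(1/88217) = 8/34882677923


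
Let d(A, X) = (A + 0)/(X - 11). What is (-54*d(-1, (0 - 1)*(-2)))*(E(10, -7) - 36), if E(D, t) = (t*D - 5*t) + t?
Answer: 468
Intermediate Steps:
E(D, t) = -4*t + D*t (E(D, t) = (D*t - 5*t) + t = (-5*t + D*t) + t = -4*t + D*t)
d(A, X) = A/(-11 + X)
(-54*d(-1, (0 - 1)*(-2)))*(E(10, -7) - 36) = (-(-54)/(-11 + (0 - 1)*(-2)))*(-7*(-4 + 10) - 36) = (-(-54)/(-11 - 1*(-2)))*(-7*6 - 36) = (-(-54)/(-11 + 2))*(-42 - 36) = -(-54)/(-9)*(-78) = -(-54)*(-1)/9*(-78) = -54*⅑*(-78) = -6*(-78) = 468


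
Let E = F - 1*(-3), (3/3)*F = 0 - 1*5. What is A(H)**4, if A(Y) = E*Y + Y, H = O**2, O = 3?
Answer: 6561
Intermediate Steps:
F = -5 (F = 0 - 1*5 = 0 - 5 = -5)
E = -2 (E = -5 - 1*(-3) = -5 + 3 = -2)
H = 9 (H = 3**2 = 9)
A(Y) = -Y (A(Y) = -2*Y + Y = -Y)
A(H)**4 = (-1*9)**4 = (-9)**4 = 6561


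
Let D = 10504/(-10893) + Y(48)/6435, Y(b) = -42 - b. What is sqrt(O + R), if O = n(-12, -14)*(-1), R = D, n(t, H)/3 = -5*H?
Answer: 14*I*sqrt(2611853105862)/1557699 ≈ 14.525*I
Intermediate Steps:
n(t, H) = -15*H (n(t, H) = 3*(-5*H) = -15*H)
D = -1523858/1557699 (D = 10504/(-10893) + (-42 - 1*48)/6435 = 10504*(-1/10893) + (-42 - 48)*(1/6435) = -10504/10893 - 90*1/6435 = -10504/10893 - 2/143 = -1523858/1557699 ≈ -0.97828)
R = -1523858/1557699 ≈ -0.97828
O = -210 (O = -15*(-14)*(-1) = 210*(-1) = -210)
sqrt(O + R) = sqrt(-210 - 1523858/1557699) = sqrt(-328640648/1557699) = 14*I*sqrt(2611853105862)/1557699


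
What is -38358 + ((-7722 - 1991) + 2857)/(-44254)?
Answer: -848744038/22127 ≈ -38358.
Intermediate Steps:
-38358 + ((-7722 - 1991) + 2857)/(-44254) = -38358 + (-9713 + 2857)*(-1/44254) = -38358 - 6856*(-1/44254) = -38358 + 3428/22127 = -848744038/22127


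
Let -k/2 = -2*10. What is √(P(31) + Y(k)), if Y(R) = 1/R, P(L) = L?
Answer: √12410/20 ≈ 5.5700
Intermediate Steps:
k = 40 (k = -(-4)*10 = -2*(-20) = 40)
√(P(31) + Y(k)) = √(31 + 1/40) = √(1241/40) = √12410/20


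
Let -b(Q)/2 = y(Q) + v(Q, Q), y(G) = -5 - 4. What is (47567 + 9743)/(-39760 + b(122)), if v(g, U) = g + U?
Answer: -5731/4023 ≈ -1.4246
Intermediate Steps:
v(g, U) = U + g
y(G) = -9
b(Q) = 18 - 4*Q (b(Q) = -2*(-9 + (Q + Q)) = -2*(-9 + 2*Q) = 18 - 4*Q)
(47567 + 9743)/(-39760 + b(122)) = (47567 + 9743)/(-39760 + (18 - 4*122)) = 57310/(-39760 + (18 - 488)) = 57310/(-39760 - 470) = 57310/(-40230) = 57310*(-1/40230) = -5731/4023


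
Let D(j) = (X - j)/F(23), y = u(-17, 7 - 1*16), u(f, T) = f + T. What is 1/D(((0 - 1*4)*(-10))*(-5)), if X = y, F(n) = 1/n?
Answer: 1/4002 ≈ 0.00024988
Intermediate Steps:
u(f, T) = T + f
y = -26 (y = (7 - 1*16) - 17 = (7 - 16) - 17 = -9 - 17 = -26)
X = -26
D(j) = -598 - 23*j (D(j) = (-26 - j)/(1/23) = (-26 - j)*23 = -598 - 23*j)
1/D(((0 - 1*4)*(-10))*(-5)) = 1/(-598 - 23*(0 - 1*4)*(-10)*(-5)) = 1/(-598 - 23*(0 - 4)*(-10)*(-5)) = 1/(-598 - 23*(-4*(-10))*(-5)) = 1/(-598 - 920*(-5)) = 1/(-598 - 23*(-200)) = 1/(-598 + 4600) = 1/4002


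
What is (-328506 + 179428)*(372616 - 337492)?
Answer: -5236215672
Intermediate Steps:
(-328506 + 179428)*(372616 - 337492) = -149078*35124 = -5236215672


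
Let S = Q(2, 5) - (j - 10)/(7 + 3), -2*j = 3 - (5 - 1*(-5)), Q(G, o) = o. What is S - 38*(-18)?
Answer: 13793/20 ≈ 689.65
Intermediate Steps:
j = 7/2 (j = -(3 - (5 - 1*(-5)))/2 = -(3 - (5 + 5))/2 = -(3 - 1*10)/2 = -(3 - 10)/2 = -½*(-7) = 7/2 ≈ 3.5000)
S = 113/20 (S = 5 - (7/2 - 10)/(7 + 3) = 5 - (-13)/(2*10) = 5 - 1*(-13/20) = 5 + 13/20 = 113/20 ≈ 5.6500)
S - 38*(-18) = 113/20 - 38*(-18) = 113/20 + 684 = 13793/20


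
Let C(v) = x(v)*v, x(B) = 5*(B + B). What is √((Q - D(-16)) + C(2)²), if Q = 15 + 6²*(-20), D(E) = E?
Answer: √911 ≈ 30.183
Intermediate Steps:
x(B) = 10*B (x(B) = 5*(2*B) = 10*B)
Q = -705 (Q = 15 + 36*(-20) = 15 - 720 = -705)
C(v) = 10*v² (C(v) = (10*v)*v = 10*v²)
√((Q - D(-16)) + C(2)²) = √((-705 - 1*(-16)) + (10*2²)²) = √((-705 + 16) + (10*4)²) = √(-689 + 40²) = √(-689 + 1600) = √911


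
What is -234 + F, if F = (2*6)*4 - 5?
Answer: -191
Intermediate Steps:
F = 43 (F = 12*4 - 5 = 48 - 5 = 43)
-234 + F = -234 + 43 = -191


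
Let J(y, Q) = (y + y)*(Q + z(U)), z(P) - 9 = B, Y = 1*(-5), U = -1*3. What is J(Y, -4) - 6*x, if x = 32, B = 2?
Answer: -262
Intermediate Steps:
U = -3
Y = -5
z(P) = 11 (z(P) = 9 + 2 = 11)
J(y, Q) = 2*y*(11 + Q) (J(y, Q) = (y + y)*(Q + 11) = (2*y)*(11 + Q) = 2*y*(11 + Q))
J(Y, -4) - 6*x = 2*(-5)*(11 - 4) - 6*32 = 2*(-5)*7 - 192 = -70 - 192 = -262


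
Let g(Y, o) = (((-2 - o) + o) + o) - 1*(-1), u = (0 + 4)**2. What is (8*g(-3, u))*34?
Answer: 4080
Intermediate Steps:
u = 16 (u = 4**2 = 16)
g(Y, o) = -1 + o (g(Y, o) = (-2 + o) + 1 = -1 + o)
(8*g(-3, u))*34 = (8*(-1 + 16))*34 = (8*15)*34 = 120*34 = 4080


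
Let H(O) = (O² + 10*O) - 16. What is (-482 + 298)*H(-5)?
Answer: 7544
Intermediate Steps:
H(O) = -16 + O² + 10*O
(-482 + 298)*H(-5) = (-482 + 298)*(-16 + (-5)² + 10*(-5)) = -184*(-16 + 25 - 50) = -184*(-41) = 7544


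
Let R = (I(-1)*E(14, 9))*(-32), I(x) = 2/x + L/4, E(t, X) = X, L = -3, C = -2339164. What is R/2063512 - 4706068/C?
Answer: 27593410252/13712764159 ≈ 2.0122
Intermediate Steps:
I(x) = -3/4 + 2/x (I(x) = 2/x - 3/4 = -3/4 + 2/x)
R = 792 (R = ((-3/4 + 2/(-1))*9)*(-32) = ((-3/4 + 2*(-1))*9)*(-32) = ((-3/4 - 2)*9)*(-32) = -11/4*9*(-32) = -99/4*(-32) = 792)
R/2063512 - 4706068/C = 792/2063512 - 4706068/(-2339164) = 792*(1/2063512) - 4706068*(-1/2339164) = 9/23449 + 1176517/584791 = 27593410252/13712764159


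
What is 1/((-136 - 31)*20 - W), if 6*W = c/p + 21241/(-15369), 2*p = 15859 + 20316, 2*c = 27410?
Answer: -667168290/2228272662823 ≈ -0.00029941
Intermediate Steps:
c = 13705 (c = (1/2)*27410 = 13705)
p = 36175/2 (p = (15859 + 20316)/2 = (1/2)*36175 = 36175/2 ≈ 18088.)
W = -69425777/667168290 (W = (13705/(36175/2) + 21241/(-15369))/6 = (13705*(2/36175) + 21241*(-1/15369))/6 = (5482/7235 - 21241/15369)/6 = (1/6)*(-69425777/111194715) = -69425777/667168290 ≈ -0.10406)
1/((-136 - 31)*20 - W) = 1/((-136 - 31)*20 - 1*(-69425777/667168290)) = 1/(-167*20 + 69425777/667168290) = 1/(-3340 + 69425777/667168290) = 1/(-2228272662823/667168290) = -667168290/2228272662823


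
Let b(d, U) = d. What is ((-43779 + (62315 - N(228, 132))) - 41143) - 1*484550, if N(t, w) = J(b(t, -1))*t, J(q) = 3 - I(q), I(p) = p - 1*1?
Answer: -456085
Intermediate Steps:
I(p) = -1 + p (I(p) = p - 1 = -1 + p)
J(q) = 4 - q (J(q) = 3 - (-1 + q) = 3 + (1 - q) = 4 - q)
N(t, w) = t*(4 - t) (N(t, w) = (4 - t)*t = t*(4 - t))
((-43779 + (62315 - N(228, 132))) - 41143) - 1*484550 = ((-43779 + (62315 - 228*(4 - 1*228))) - 41143) - 1*484550 = ((-43779 + (62315 - 228*(4 - 228))) - 41143) - 484550 = ((-43779 + (62315 - 228*(-224))) - 41143) - 484550 = ((-43779 + (62315 - 1*(-51072))) - 41143) - 484550 = ((-43779 + (62315 + 51072)) - 41143) - 484550 = ((-43779 + 113387) - 41143) - 484550 = (69608 - 41143) - 484550 = 28465 - 484550 = -456085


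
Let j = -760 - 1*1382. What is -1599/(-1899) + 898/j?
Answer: 95542/225981 ≈ 0.42279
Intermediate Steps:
j = -2142 (j = -760 - 1382 = -2142)
-1599/(-1899) + 898/j = -1599/(-1899) + 898/(-2142) = -1599*(-1/1899) + 898*(-1/2142) = 533/633 - 449/1071 = 95542/225981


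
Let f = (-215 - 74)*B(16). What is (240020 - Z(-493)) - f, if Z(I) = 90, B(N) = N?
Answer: 244554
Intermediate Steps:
f = -4624 (f = (-215 - 74)*16 = -289*16 = -4624)
(240020 - Z(-493)) - f = (240020 - 1*90) - 1*(-4624) = (240020 - 90) + 4624 = 239930 + 4624 = 244554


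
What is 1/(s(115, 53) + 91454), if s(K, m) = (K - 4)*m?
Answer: 1/97337 ≈ 1.0274e-5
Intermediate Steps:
s(K, m) = m*(-4 + K) (s(K, m) = (-4 + K)*m = m*(-4 + K))
1/(s(115, 53) + 91454) = 1/(53*(-4 + 115) + 91454) = 1/(53*111 + 91454) = 1/(5883 + 91454) = 1/97337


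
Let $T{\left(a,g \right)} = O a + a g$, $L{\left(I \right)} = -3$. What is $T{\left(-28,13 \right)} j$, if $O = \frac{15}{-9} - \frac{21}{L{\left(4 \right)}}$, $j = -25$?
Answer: $\frac{38500}{3} \approx 12833.0$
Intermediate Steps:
$O = \frac{16}{3}$ ($O = \frac{15}{-9} - \frac{21}{-3} = 15 \left(- \frac{1}{9}\right) - -7 = - \frac{5}{3} + 7 = \frac{16}{3} \approx 5.3333$)
$T{\left(a,g \right)} = \frac{16 a}{3} + a g$
$T{\left(-28,13 \right)} j = \frac{1}{3} \left(-28\right) \left(16 + 3 \cdot 13\right) \left(-25\right) = \frac{1}{3} \left(-28\right) \left(16 + 39\right) \left(-25\right) = \frac{1}{3} \left(-28\right) 55 \left(-25\right) = \left(- \frac{1540}{3}\right) \left(-25\right) = \frac{38500}{3}$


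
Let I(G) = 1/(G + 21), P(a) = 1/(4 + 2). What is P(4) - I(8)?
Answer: 23/174 ≈ 0.13218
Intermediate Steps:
P(a) = ⅙ (P(a) = 1/6 = ⅙)
I(G) = 1/(21 + G)
P(4) - I(8) = ⅙ - 1/(21 + 8) = ⅙ - 1/29 = 23/174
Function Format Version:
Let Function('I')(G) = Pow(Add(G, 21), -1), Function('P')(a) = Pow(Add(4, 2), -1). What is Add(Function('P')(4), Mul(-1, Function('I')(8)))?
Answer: Rational(23, 174) ≈ 0.13218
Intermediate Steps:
Function('P')(a) = Rational(1, 6) (Function('P')(a) = Pow(6, -1) = Rational(1, 6))
Function('I')(G) = Pow(Add(21, G), -1)
Add(Function('P')(4), Mul(-1, Function('I')(8))) = Add(Rational(1, 6), Mul(-1, Pow(Add(21, 8), -1))) = Add(Rational(1, 6), Mul(-1, Pow(29, -1))) = Add(Rational(1, 6), Mul(-1, Rational(1, 29))) = Add(Rational(1, 6), Rational(-1, 29)) = Rational(23, 174)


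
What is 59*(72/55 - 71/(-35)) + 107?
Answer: 23402/77 ≈ 303.92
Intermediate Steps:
59*(72/55 - 71/(-35)) + 107 = 59*(72*(1/55) - 71*(-1/35)) + 107 = 59*(72/55 + 71/35) + 107 = 59*(257/77) + 107 = 15163/77 + 107 = 23402/77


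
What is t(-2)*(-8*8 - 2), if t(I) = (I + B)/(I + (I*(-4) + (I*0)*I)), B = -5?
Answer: 77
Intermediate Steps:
t(I) = -(-5 + I)/(3*I) (t(I) = (I - 5)/(I + (I*(-4) + (I*0)*I)) = (-5 + I)/(I + (-4*I + 0*I)) = (-5 + I)/(I + (-4*I + 0)) = (-5 + I)/(I - 4*I) = (-5 + I)/((-3*I)) = (-5 + I)*(-1/(3*I)) = -(-5 + I)/(3*I))
t(-2)*(-8*8 - 2) = ((⅓)*(5 - 1*(-2))/(-2))*(-8*8 - 2) = ((⅓)*(-½)*(5 + 2))*(-64 - 2) = ((⅓)*(-½)*7)*(-66) = -7/6*(-66) = 77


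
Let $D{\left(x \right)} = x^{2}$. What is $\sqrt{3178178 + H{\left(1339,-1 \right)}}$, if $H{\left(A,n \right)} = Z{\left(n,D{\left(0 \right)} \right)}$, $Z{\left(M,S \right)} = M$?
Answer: $\sqrt{3178177} \approx 1782.7$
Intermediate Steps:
$H{\left(A,n \right)} = n$
$\sqrt{3178178 + H{\left(1339,-1 \right)}} = \sqrt{3178178 - 1} = \sqrt{3178177}$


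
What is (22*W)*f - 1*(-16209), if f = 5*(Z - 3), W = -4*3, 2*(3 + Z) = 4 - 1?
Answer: 22149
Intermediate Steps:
Z = -3/2 (Z = -3 + (4 - 1)/2 = -3 + (1/2)*3 = -3 + 3/2 = -3/2 ≈ -1.5000)
W = -12
f = -45/2 (f = 5*(-3/2 - 3) = 5*(-9/2) = -45/2 ≈ -22.500)
(22*W)*f - 1*(-16209) = (22*(-12))*(-45/2) - 1*(-16209) = -264*(-45/2) + 16209 = 5940 + 16209 = 22149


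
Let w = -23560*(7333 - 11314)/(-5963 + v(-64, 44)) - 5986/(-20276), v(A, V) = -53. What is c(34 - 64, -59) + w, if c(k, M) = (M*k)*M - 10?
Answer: -457541641457/3811888 ≈ -1.2003e+5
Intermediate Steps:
w = -59428058737/3811888 (w = -23560*(7333 - 11314)/(-5963 - 53) - 5986/(-20276) = -23560/((-6016/(-3981))) - 5986*(-1/20276) = -23560/((-6016*(-1/3981))) + 2993/10138 = -23560/6016/3981 + 2993/10138 = -23560*3981/6016 + 2993/10138 = -11724045/752 + 2993/10138 = -59428058737/3811888 ≈ -15590.)
c(k, M) = -10 + k*M² (c(k, M) = k*M² - 10 = -10 + k*M²)
c(34 - 64, -59) + w = (-10 + (34 - 64)*(-59)²) - 59428058737/3811888 = (-10 - 30*3481) - 59428058737/3811888 = (-10 - 104430) - 59428058737/3811888 = -104440 - 59428058737/3811888 = -457541641457/3811888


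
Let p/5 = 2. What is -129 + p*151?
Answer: 1381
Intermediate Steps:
p = 10 (p = 5*2 = 10)
-129 + p*151 = -129 + 10*151 = -129 + 1510 = 1381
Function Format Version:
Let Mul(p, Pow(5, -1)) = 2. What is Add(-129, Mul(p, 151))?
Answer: 1381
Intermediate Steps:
p = 10 (p = Mul(5, 2) = 10)
Add(-129, Mul(p, 151)) = Add(-129, Mul(10, 151)) = Add(-129, 1510) = 1381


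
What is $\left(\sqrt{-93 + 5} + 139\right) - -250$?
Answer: $389 + 2 i \sqrt{22} \approx 389.0 + 9.3808 i$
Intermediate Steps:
$\left(\sqrt{-93 + 5} + 139\right) - -250 = \left(\sqrt{-88} + 139\right) + 250 = \left(2 i \sqrt{22} + 139\right) + 250 = \left(139 + 2 i \sqrt{22}\right) + 250 = 389 + 2 i \sqrt{22}$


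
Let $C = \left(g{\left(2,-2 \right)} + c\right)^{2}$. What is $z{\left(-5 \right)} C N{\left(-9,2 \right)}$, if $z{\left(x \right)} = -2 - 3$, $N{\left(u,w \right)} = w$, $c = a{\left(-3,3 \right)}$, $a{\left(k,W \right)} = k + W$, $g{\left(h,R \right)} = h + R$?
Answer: $0$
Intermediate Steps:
$g{\left(h,R \right)} = R + h$
$a{\left(k,W \right)} = W + k$
$c = 0$ ($c = 3 - 3 = 0$)
$z{\left(x \right)} = -5$
$C = 0$ ($C = \left(\left(-2 + 2\right) + 0\right)^{2} = \left(0 + 0\right)^{2} = 0^{2} = 0$)
$z{\left(-5 \right)} C N{\left(-9,2 \right)} = \left(-5\right) 0 \cdot 2 = 0 \cdot 2 = 0$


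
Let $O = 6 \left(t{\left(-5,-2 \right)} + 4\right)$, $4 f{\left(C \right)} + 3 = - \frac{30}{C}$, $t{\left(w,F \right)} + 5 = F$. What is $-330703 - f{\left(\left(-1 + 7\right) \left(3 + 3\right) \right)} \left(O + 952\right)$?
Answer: $- \frac{3957695}{12} \approx -3.2981 \cdot 10^{5}$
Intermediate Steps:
$t{\left(w,F \right)} = -5 + F$
$f{\left(C \right)} = - \frac{3}{4} - \frac{15}{2 C}$ ($f{\left(C \right)} = - \frac{3}{4} + \frac{\left(-30\right) \frac{1}{C}}{4} = - \frac{3}{4} - \frac{15}{2 C}$)
$O = -18$ ($O = 6 \left(\left(-5 - 2\right) + 4\right) = 6 \left(-7 + 4\right) = 6 \left(-3\right) = -18$)
$-330703 - f{\left(\left(-1 + 7\right) \left(3 + 3\right) \right)} \left(O + 952\right) = -330703 - \frac{3 \left(-10 - \left(-1 + 7\right) \left(3 + 3\right)\right)}{4 \left(-1 + 7\right) \left(3 + 3\right)} \left(-18 + 952\right) = -330703 - \frac{3 \left(-10 - 6 \cdot 6\right)}{4 \cdot 6 \cdot 6} \cdot 934 = -330703 - \frac{3 \left(-10 - 36\right)}{4 \cdot 36} \cdot 934 = -330703 - \frac{3}{4} \cdot \frac{1}{36} \left(-10 - 36\right) 934 = -330703 - \frac{3}{4} \cdot \frac{1}{36} \left(-46\right) 934 = -330703 - \left(- \frac{23}{24}\right) 934 = -330703 - - \frac{10741}{12} = -330703 + \frac{10741}{12} = - \frac{3957695}{12}$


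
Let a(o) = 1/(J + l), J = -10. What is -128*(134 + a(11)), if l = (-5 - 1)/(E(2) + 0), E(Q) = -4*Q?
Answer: -634112/37 ≈ -17138.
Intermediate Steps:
l = ¾ (l = (-5 - 1)/(-4*2 + 0) = -6/(-8 + 0) = -6/(-8) = -6*(-⅛) = ¾ ≈ 0.75000)
a(o) = -4/37 (a(o) = 1/(-10 + ¾) = 1/(-37/4) = -4/37)
-128*(134 + a(11)) = -128*(134 - 4/37) = -128*4954/37 = -634112/37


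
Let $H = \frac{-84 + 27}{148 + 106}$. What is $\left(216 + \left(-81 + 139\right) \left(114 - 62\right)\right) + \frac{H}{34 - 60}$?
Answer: $\frac{21344185}{6604} \approx 3232.0$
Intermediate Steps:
$H = - \frac{57}{254} \approx -0.22441$
$\left(216 + \left(-81 + 139\right) \left(114 - 62\right)\right) + \frac{H}{34 - 60} = \left(216 + \left(-81 + 139\right) \left(114 - 62\right)\right) - \frac{57}{254 \left(34 - 60\right)} = \left(216 + 58 \cdot 52\right) - \frac{57}{254 \left(-26\right)} = \left(216 + 3016\right) - - \frac{57}{6604} = 3232 + \frac{57}{6604} = \frac{21344185}{6604}$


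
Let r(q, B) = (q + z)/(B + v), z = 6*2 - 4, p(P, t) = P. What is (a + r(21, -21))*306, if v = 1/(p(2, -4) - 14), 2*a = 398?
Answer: 15299694/253 ≈ 60473.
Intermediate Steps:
a = 199 (a = (½)*398 = 199)
z = 8 (z = 12 - 4 = 8)
v = -1/12 (v = 1/(2 - 14) = 1/(-12) = -1/12 ≈ -0.083333)
r(q, B) = (8 + q)/(-1/12 + B) (r(q, B) = (q + 8)/(B - 1/12) = (8 + q)/(-1/12 + B))
(a + r(21, -21))*306 = (199 + 12*(8 + 21)/(-1 + 12*(-21)))*306 = (199 + 12*29/(-1 - 252))*306 = (199 + 12*29/(-253))*306 = (199 + 12*(-1/253)*29)*306 = (199 - 348/253)*306 = (49999/253)*306 = 15299694/253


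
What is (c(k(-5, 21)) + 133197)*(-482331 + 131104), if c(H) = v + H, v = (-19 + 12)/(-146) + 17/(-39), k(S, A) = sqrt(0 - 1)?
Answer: -266378111341543/5694 - 351227*I ≈ -4.6782e+10 - 3.5123e+5*I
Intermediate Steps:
k(S, A) = I (k(S, A) = sqrt(-1) = I)
v = -2209/5694 (v = -7*(-1/146) + 17*(-1/39) = 7/146 - 17/39 = -2209/5694 ≈ -0.38795)
c(H) = -2209/5694 + H
(c(k(-5, 21)) + 133197)*(-482331 + 131104) = ((-2209/5694 + I) + 133197)*(-482331 + 131104) = (758421509/5694 + I)*(-351227) = -266378111341543/5694 - 351227*I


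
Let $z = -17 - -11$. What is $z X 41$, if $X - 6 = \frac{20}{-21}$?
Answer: $- \frac{8692}{7} \approx -1241.7$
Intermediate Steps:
$X = \frac{106}{21}$ ($X = 6 + \frac{20}{-21} = 6 + 20 \left(- \frac{1}{21}\right) = 6 - \frac{20}{21} = \frac{106}{21} \approx 5.0476$)
$z = -6$ ($z = -17 + 11 = -6$)
$z X 41 = \left(-6\right) \frac{106}{21} \cdot 41 = \left(- \frac{212}{7}\right) 41 = - \frac{8692}{7}$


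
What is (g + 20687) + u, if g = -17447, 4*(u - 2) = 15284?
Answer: 7063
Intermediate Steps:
u = 3823 (u = 2 + (¼)*15284 = 2 + 3821 = 3823)
(g + 20687) + u = (-17447 + 20687) + 3823 = 3240 + 3823 = 7063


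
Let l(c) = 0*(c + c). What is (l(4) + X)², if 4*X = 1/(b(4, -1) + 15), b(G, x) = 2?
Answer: 1/4624 ≈ 0.00021626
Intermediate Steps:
l(c) = 0 (l(c) = 0*(2*c) = 0)
X = 1/68 (X = 1/(4*(2 + 15)) = (¼)/17 = (¼)*(1/17) = 1/68 ≈ 0.014706)
(l(4) + X)² = (0 + 1/68)² = (1/68)² = 1/4624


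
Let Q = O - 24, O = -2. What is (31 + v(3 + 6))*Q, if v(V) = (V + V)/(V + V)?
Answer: -832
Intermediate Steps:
Q = -26 (Q = -2 - 24 = -26)
v(V) = 1 (v(V) = (2*V)/((2*V)) = (2*V)*(1/(2*V)) = 1)
(31 + v(3 + 6))*Q = (31 + 1)*(-26) = 32*(-26) = -832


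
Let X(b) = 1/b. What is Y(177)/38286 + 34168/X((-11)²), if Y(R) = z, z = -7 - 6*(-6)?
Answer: 158286881837/38286 ≈ 4.1343e+6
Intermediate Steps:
z = 29 (z = -7 + 36 = 29)
Y(R) = 29
Y(177)/38286 + 34168/X((-11)²) = 29/38286 + 34168/(1/((-11)²)) = 29*(1/38286) + 34168/(1/121) = 29/38286 + 34168/(1/121) = 29/38286 + 34168*121 = 29/38286 + 4134328 = 158286881837/38286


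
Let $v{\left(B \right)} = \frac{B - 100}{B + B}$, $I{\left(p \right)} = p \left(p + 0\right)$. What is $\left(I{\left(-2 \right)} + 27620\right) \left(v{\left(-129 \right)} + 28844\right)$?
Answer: $\frac{34262880524}{43} \approx 7.9681 \cdot 10^{8}$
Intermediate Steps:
$I{\left(p \right)} = p^{2}$ ($I{\left(p \right)} = p p = p^{2}$)
$v{\left(B \right)} = \frac{-100 + B}{2 B}$
$\left(I{\left(-2 \right)} + 27620\right) \left(v{\left(-129 \right)} + 28844\right) = \left(\left(-2\right)^{2} + 27620\right) \left(\frac{-100 - 129}{2 \left(-129\right)} + 28844\right) = \left(4 + 27620\right) \left(\frac{1}{2} \left(- \frac{1}{129}\right) \left(-229\right) + 28844\right) = 27624 \left(\frac{229}{258} + 28844\right) = 27624 \cdot \frac{7441981}{258} = \frac{34262880524}{43}$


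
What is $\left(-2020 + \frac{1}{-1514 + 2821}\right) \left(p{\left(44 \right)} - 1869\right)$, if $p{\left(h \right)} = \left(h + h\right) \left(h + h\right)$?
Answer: $- \frac{15510816625}{1307} \approx -1.1867 \cdot 10^{7}$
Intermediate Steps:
$p{\left(h \right)} = 4 h^{2}$ ($p{\left(h \right)} = 2 h 2 h = 4 h^{2}$)
$\left(-2020 + \frac{1}{-1514 + 2821}\right) \left(p{\left(44 \right)} - 1869\right) = \left(-2020 + \frac{1}{-1514 + 2821}\right) \left(4 \cdot 44^{2} - 1869\right) = \left(-2020 + \frac{1}{1307}\right) \left(4 \cdot 1936 - 1869\right) = \left(-2020 + \frac{1}{1307}\right) \left(7744 - 1869\right) = \left(- \frac{2640139}{1307}\right) 5875 = - \frac{15510816625}{1307}$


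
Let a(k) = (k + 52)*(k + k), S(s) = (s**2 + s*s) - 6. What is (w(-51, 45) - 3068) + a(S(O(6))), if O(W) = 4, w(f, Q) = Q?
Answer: 1033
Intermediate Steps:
S(s) = -6 + 2*s**2 (S(s) = (s**2 + s**2) - 6 = 2*s**2 - 6 = -6 + 2*s**2)
a(k) = 2*k*(52 + k) (a(k) = (52 + k)*(2*k) = 2*k*(52 + k))
(w(-51, 45) - 3068) + a(S(O(6))) = (45 - 3068) + 2*(-6 + 2*4**2)*(52 + (-6 + 2*4**2)) = -3023 + 2*(-6 + 2*16)*(52 + (-6 + 2*16)) = -3023 + 2*(-6 + 32)*(52 + (-6 + 32)) = -3023 + 2*26*(52 + 26) = -3023 + 2*26*78 = -3023 + 4056 = 1033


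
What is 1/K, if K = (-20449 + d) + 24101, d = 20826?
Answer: 1/24478 ≈ 4.0853e-5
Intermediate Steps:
K = 24478 (K = (-20449 + 20826) + 24101 = 377 + 24101 = 24478)
1/K = 1/24478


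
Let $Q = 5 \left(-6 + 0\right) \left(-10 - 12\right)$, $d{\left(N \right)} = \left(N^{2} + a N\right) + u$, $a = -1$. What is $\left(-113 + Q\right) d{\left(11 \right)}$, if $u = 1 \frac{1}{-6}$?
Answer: $\frac{360473}{6} \approx 60079.0$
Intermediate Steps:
$u = - \frac{1}{6}$ ($u = 1 \left(- \frac{1}{6}\right) = - \frac{1}{6} \approx -0.16667$)
$d{\left(N \right)} = - \frac{1}{6} + N^{2} - N$ ($d{\left(N \right)} = \left(N^{2} - N\right) - \frac{1}{6} = - \frac{1}{6} + N^{2} - N$)
$Q = 660$ ($Q = 5 \left(\left(-6\right) \left(-22\right)\right) = 5 \cdot 132 = 660$)
$\left(-113 + Q\right) d{\left(11 \right)} = \left(-113 + 660\right) \left(- \frac{1}{6} + 11^{2} - 11\right) = 547 \left(- \frac{1}{6} + 121 - 11\right) = 547 \cdot \frac{659}{6} = \frac{360473}{6}$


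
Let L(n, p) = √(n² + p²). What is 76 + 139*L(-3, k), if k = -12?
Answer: 76 + 417*√17 ≈ 1795.3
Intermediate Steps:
76 + 139*L(-3, k) = 76 + 139*√((-3)² + (-12)²) = 76 + 139*√(9 + 144) = 76 + 139*√153 = 76 + 139*(3*√17) = 76 + 417*√17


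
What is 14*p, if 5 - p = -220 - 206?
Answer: 6034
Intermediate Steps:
p = 431 (p = 5 - (-220 - 206) = 5 - 1*(-426) = 5 + 426 = 431)
14*p = 14*431 = 6034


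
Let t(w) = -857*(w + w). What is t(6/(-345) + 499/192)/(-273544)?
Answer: 48849857/3019925760 ≈ 0.016176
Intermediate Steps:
t(w) = -1714*w
t(6/(-345) + 499/192)/(-273544) = -1714*(6/(-345) + 499/192)/(-273544) = -1714*(6*(-1/345) + 499*(1/192))*(-1/273544) = -1714*(-2/115 + 499/192)*(-1/273544) = -1714*57001/22080*(-1/273544) = -48849857/11040*(-1/273544) = 48849857/3019925760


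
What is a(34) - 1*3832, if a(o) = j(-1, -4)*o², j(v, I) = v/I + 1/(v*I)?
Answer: -3254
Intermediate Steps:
j(v, I) = v/I + 1/(I*v)
a(o) = o²/2 (a(o) = ((1 + (-1)²)/(-4*(-1)))*o² = (-¼*(-1)*(1 + 1))*o² = (-¼*(-1)*2)*o² = o²/2)
a(34) - 1*3832 = (½)*34² - 1*3832 = (½)*1156 - 3832 = 578 - 3832 = -3254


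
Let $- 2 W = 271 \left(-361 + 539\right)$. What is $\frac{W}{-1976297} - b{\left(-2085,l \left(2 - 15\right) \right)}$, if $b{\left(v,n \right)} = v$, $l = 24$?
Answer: $\frac{4120603364}{1976297} \approx 2085.0$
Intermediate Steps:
$W = -24119$ ($W = - \frac{271 \left(-361 + 539\right)}{2} = - \frac{271 \cdot 178}{2} = \left(- \frac{1}{2}\right) 48238 = -24119$)
$\frac{W}{-1976297} - b{\left(-2085,l \left(2 - 15\right) \right)} = - \frac{24119}{-1976297} - -2085 = \left(-24119\right) \left(- \frac{1}{1976297}\right) + 2085 = \frac{24119}{1976297} + 2085 = \frac{4120603364}{1976297}$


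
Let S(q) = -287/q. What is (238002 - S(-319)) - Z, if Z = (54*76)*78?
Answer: -26193377/319 ≈ -82111.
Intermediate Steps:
Z = 320112 (Z = 4104*78 = 320112)
(238002 - S(-319)) - Z = (238002 - (-287)/(-319)) - 1*320112 = (238002 - (-287)*(-1)/319) - 320112 = (238002 - 1*287/319) - 320112 = (238002 - 287/319) - 320112 = 75922351/319 - 320112 = -26193377/319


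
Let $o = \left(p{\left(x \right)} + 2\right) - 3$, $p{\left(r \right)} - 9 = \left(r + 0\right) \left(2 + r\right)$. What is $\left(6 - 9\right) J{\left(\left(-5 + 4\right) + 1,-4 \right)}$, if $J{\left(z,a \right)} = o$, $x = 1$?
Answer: $-33$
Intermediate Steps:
$p{\left(r \right)} = 9 + r \left(2 + r\right)$ ($p{\left(r \right)} = 9 + \left(r + 0\right) \left(2 + r\right) = 9 + r \left(2 + r\right)$)
$o = 11$ ($o = \left(\left(9 + 1^{2} + 2 \cdot 1\right) + 2\right) - 3 = \left(\left(9 + 1 + 2\right) + 2\right) - 3 = \left(12 + 2\right) - 3 = 14 - 3 = 11$)
$J{\left(z,a \right)} = 11$
$\left(6 - 9\right) J{\left(\left(-5 + 4\right) + 1,-4 \right)} = \left(6 - 9\right) 11 = \left(-3\right) 11 = -33$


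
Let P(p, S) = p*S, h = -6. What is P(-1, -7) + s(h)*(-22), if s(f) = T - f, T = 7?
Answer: -279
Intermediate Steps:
s(f) = 7 - f
P(p, S) = S*p
P(-1, -7) + s(h)*(-22) = -7*(-1) + (7 - 1*(-6))*(-22) = 7 + (7 + 6)*(-22) = 7 + 13*(-22) = 7 - 286 = -279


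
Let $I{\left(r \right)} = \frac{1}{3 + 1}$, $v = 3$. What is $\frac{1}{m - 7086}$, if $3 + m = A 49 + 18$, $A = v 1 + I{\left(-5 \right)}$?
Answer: $- \frac{4}{27647} \approx -0.00014468$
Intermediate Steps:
$I{\left(r \right)} = \frac{1}{4}$
$A = \frac{13}{4}$ ($A = 3 \cdot 1 + \frac{1}{4} = 3 + \frac{1}{4} = \frac{13}{4} \approx 3.25$)
$m = \frac{697}{4}$ ($m = -3 + \left(\frac{13}{4} \cdot 49 + 18\right) = -3 + \left(\frac{637}{4} + 18\right) = -3 + \frac{709}{4} = \frac{697}{4} \approx 174.25$)
$\frac{1}{m - 7086} = \frac{1}{\frac{697}{4} - 7086} = \frac{1}{- \frac{27647}{4}} = - \frac{4}{27647}$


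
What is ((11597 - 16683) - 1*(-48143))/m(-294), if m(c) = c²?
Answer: 6151/12348 ≈ 0.49814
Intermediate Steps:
((11597 - 16683) - 1*(-48143))/m(-294) = ((11597 - 16683) - 1*(-48143))/((-294)²) = (-5086 + 48143)/86436 = 43057*(1/86436) = 6151/12348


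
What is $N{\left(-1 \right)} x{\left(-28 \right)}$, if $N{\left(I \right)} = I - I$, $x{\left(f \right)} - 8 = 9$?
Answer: $0$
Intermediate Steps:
$x{\left(f \right)} = 17$ ($x{\left(f \right)} = 8 + 9 = 17$)
$N{\left(I \right)} = 0$
$N{\left(-1 \right)} x{\left(-28 \right)} = 0 \cdot 17 = 0$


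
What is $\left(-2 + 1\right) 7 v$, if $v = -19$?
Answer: $133$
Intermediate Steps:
$\left(-2 + 1\right) 7 v = \left(-2 + 1\right) 7 \left(-19\right) = \left(-1\right) 7 \left(-19\right) = \left(-7\right) \left(-19\right) = 133$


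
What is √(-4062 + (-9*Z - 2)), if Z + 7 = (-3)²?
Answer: I*√4082 ≈ 63.891*I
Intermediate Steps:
Z = 2 (Z = -7 + (-3)² = -7 + 9 = 2)
√(-4062 + (-9*Z - 2)) = √(-4062 + (-9*2 - 2)) = √(-4062 + (-18 - 2)) = √(-4062 - 20) = √(-4082) = I*√4082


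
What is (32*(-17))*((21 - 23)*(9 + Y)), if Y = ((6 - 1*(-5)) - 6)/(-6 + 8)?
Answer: 12512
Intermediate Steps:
Y = 5/2 (Y = ((6 + 5) - 6)/2 = (11 - 6)*(1/2) = 5*(1/2) = 5/2 ≈ 2.5000)
(32*(-17))*((21 - 23)*(9 + Y)) = (32*(-17))*((21 - 23)*(9 + 5/2)) = -(-1088)*23/2 = -544*(-23) = 12512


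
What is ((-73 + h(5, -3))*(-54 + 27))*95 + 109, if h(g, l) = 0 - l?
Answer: 179659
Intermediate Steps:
h(g, l) = -l
((-73 + h(5, -3))*(-54 + 27))*95 + 109 = ((-73 - 1*(-3))*(-54 + 27))*95 + 109 = ((-73 + 3)*(-27))*95 + 109 = -70*(-27)*95 + 109 = 1890*95 + 109 = 179550 + 109 = 179659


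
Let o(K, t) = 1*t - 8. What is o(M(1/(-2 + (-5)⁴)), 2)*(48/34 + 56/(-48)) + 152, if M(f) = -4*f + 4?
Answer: 2559/17 ≈ 150.53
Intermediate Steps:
M(f) = 4 - 4*f
o(K, t) = -8 + t (o(K, t) = t - 8 = -8 + t)
o(M(1/(-2 + (-5)⁴)), 2)*(48/34 + 56/(-48)) + 152 = (-8 + 2)*(48/34 + 56/(-48)) + 152 = -6*(48*(1/34) + 56*(-1/48)) + 152 = -6*(24/17 - 7/6) + 152 = -6*25/102 + 152 = -25/17 + 152 = 2559/17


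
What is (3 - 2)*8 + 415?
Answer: 423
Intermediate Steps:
(3 - 2)*8 + 415 = 1*8 + 415 = 8 + 415 = 423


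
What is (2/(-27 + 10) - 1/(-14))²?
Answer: 121/56644 ≈ 0.0021361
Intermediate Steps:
(2/(-27 + 10) - 1/(-14))² = (2/(-17) - 1*(-1/14))² = (2*(-1/17) + 1/14)² = (-2/17 + 1/14)² = (-11/238)² = 121/56644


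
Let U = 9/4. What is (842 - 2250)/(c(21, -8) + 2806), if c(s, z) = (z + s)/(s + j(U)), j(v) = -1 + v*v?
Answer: -282304/562707 ≈ -0.50169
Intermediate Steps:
U = 9/4 (U = 9*(1/4) = 9/4 ≈ 2.2500)
j(v) = -1 + v**2
c(s, z) = (s + z)/(65/16 + s) (c(s, z) = (z + s)/(s + (-1 + (9/4)**2)) = (s + z)/(s + (-1 + 81/16)) = (s + z)/(s + 65/16) = (s + z)/(65/16 + s))
(842 - 2250)/(c(21, -8) + 2806) = (842 - 2250)/(16*(21 - 8)/(65 + 16*21) + 2806) = -1408/(16*13/(65 + 336) + 2806) = -1408/(16*13/401 + 2806) = -1408/(16*(1/401)*13 + 2806) = -1408/(208/401 + 2806) = -1408/1125414/401 = -1408*401/1125414 = -282304/562707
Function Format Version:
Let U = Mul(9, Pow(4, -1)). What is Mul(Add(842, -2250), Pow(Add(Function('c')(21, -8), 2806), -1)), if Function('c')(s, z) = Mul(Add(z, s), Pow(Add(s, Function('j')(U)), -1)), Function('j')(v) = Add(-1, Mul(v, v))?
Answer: Rational(-282304, 562707) ≈ -0.50169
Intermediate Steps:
U = Rational(9, 4) (U = Mul(9, Rational(1, 4)) = Rational(9, 4) ≈ 2.2500)
Function('j')(v) = Add(-1, Pow(v, 2))
Function('c')(s, z) = Mul(Pow(Add(Rational(65, 16), s), -1), Add(s, z)) (Function('c')(s, z) = Mul(Add(z, s), Pow(Add(s, Add(-1, Pow(Rational(9, 4), 2))), -1)) = Mul(Add(s, z), Pow(Add(s, Add(-1, Rational(81, 16))), -1)) = Mul(Add(s, z), Pow(Add(s, Rational(65, 16)), -1)) = Mul(Add(s, z), Pow(Add(Rational(65, 16), s), -1)) = Mul(Pow(Add(Rational(65, 16), s), -1), Add(s, z)))
Mul(Add(842, -2250), Pow(Add(Function('c')(21, -8), 2806), -1)) = Mul(Add(842, -2250), Pow(Add(Mul(16, Pow(Add(65, Mul(16, 21)), -1), Add(21, -8)), 2806), -1)) = Mul(-1408, Pow(Add(Mul(16, Pow(Add(65, 336), -1), 13), 2806), -1)) = Mul(-1408, Pow(Add(Mul(16, Pow(401, -1), 13), 2806), -1)) = Mul(-1408, Pow(Add(Mul(16, Rational(1, 401), 13), 2806), -1)) = Mul(-1408, Pow(Add(Rational(208, 401), 2806), -1)) = Mul(-1408, Pow(Rational(1125414, 401), -1)) = Mul(-1408, Rational(401, 1125414)) = Rational(-282304, 562707)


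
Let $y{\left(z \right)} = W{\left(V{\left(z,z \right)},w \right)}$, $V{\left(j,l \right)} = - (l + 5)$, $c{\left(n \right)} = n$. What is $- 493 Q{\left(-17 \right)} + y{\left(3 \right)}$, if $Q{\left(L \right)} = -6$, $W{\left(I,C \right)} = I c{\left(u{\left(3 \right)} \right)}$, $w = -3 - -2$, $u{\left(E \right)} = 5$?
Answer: $2918$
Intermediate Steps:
$w = -1$ ($w = -3 + 2 = -1$)
$V{\left(j,l \right)} = -5 - l$ ($V{\left(j,l \right)} = - (5 + l) = -5 - l$)
$W{\left(I,C \right)} = 5 I$ ($W{\left(I,C \right)} = I 5 = 5 I$)
$y{\left(z \right)} = -25 - 5 z$ ($y{\left(z \right)} = 5 \left(-5 - z\right) = -25 - 5 z$)
$- 493 Q{\left(-17 \right)} + y{\left(3 \right)} = \left(-493\right) \left(-6\right) - 40 = 2958 - 40 = 2918$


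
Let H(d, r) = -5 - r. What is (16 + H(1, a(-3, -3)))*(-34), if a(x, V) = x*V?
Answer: -68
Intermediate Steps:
a(x, V) = V*x
(16 + H(1, a(-3, -3)))*(-34) = (16 + (-5 - (-3)*(-3)))*(-34) = (16 + (-5 - 1*9))*(-34) = (16 + (-5 - 9))*(-34) = (16 - 14)*(-34) = 2*(-34) = -68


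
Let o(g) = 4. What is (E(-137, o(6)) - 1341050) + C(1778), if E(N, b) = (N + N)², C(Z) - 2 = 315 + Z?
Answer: -1263879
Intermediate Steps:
C(Z) = 317 + Z (C(Z) = 2 + (315 + Z) = 317 + Z)
E(N, b) = 4*N² (E(N, b) = (2*N)² = 4*N²)
(E(-137, o(6)) - 1341050) + C(1778) = (4*(-137)² - 1341050) + (317 + 1778) = (4*18769 - 1341050) + 2095 = (75076 - 1341050) + 2095 = -1265974 + 2095 = -1263879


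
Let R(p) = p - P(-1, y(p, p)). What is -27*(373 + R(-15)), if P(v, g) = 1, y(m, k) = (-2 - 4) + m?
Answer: -9639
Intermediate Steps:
y(m, k) = -6 + m
R(p) = -1 + p (R(p) = p - 1*1 = p - 1 = -1 + p)
-27*(373 + R(-15)) = -27*(373 + (-1 - 15)) = -27*(373 - 16) = -27*357 = -9639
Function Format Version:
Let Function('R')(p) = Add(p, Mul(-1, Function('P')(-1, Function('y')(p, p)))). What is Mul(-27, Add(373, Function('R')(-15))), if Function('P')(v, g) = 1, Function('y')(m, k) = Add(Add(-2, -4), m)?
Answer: -9639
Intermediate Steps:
Function('y')(m, k) = Add(-6, m)
Function('R')(p) = Add(-1, p) (Function('R')(p) = Add(p, Mul(-1, 1)) = Add(p, -1) = Add(-1, p))
Mul(-27, Add(373, Function('R')(-15))) = Mul(-27, Add(373, Add(-1, -15))) = Mul(-27, Add(373, -16)) = Mul(-27, 357) = -9639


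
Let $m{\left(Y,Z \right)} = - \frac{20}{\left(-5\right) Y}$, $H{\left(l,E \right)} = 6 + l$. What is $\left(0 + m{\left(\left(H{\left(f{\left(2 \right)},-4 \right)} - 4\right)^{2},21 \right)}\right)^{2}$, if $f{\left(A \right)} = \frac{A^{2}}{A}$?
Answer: $\frac{1}{16} \approx 0.0625$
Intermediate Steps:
$f{\left(A \right)} = A$
$m{\left(Y,Z \right)} = \frac{4}{Y}$ ($m{\left(Y,Z \right)} = - 20 \left(- \frac{1}{5 Y}\right) = \frac{4}{Y}$)
$\left(0 + m{\left(\left(H{\left(f{\left(2 \right)},-4 \right)} - 4\right)^{2},21 \right)}\right)^{2} = \left(0 + \frac{4}{\left(\left(6 + 2\right) - 4\right)^{2}}\right)^{2} = \left(0 + \frac{4}{\left(8 - 4\right)^{2}}\right)^{2} = \left(0 + \frac{4}{4^{2}}\right)^{2} = \left(0 + \frac{4}{16}\right)^{2} = \left(0 + 4 \cdot \frac{1}{16}\right)^{2} = \left(0 + \frac{1}{4}\right)^{2} = \left(\frac{1}{4}\right)^{2} = \frac{1}{16}$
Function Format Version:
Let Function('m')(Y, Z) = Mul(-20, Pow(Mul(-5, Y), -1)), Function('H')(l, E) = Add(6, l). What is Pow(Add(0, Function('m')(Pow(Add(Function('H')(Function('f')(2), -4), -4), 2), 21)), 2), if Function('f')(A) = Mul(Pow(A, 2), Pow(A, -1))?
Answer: Rational(1, 16) ≈ 0.062500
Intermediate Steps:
Function('f')(A) = A
Function('m')(Y, Z) = Mul(4, Pow(Y, -1)) (Function('m')(Y, Z) = Mul(-20, Mul(Rational(-1, 5), Pow(Y, -1))) = Mul(4, Pow(Y, -1)))
Pow(Add(0, Function('m')(Pow(Add(Function('H')(Function('f')(2), -4), -4), 2), 21)), 2) = Pow(Add(0, Mul(4, Pow(Pow(Add(Add(6, 2), -4), 2), -1))), 2) = Pow(Add(0, Mul(4, Pow(Pow(Add(8, -4), 2), -1))), 2) = Pow(Add(0, Mul(4, Pow(Pow(4, 2), -1))), 2) = Pow(Add(0, Mul(4, Pow(16, -1))), 2) = Pow(Add(0, Mul(4, Rational(1, 16))), 2) = Pow(Add(0, Rational(1, 4)), 2) = Pow(Rational(1, 4), 2) = Rational(1, 16)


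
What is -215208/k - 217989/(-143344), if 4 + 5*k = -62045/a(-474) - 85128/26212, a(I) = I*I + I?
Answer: 226616852713264475157/1584643647990512 ≈ 1.4301e+5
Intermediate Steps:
a(I) = I + I² (a(I) = I² + I = I + I²)
k = -11054830673/7345978530 (k = -⅘ + (-62045*(-1/(474*(1 - 474))) - 85128/26212)/5 = -⅘ + (-62045/((-474*(-473))) - 85128*1/26212)/5 = -⅘ + (-62045/224202 - 21282/6553)/5 = -⅘ + (⅕)*(-5178047849/1469195706) = -⅘ - 5178047849/7345978530 = -11054830673/7345978530 ≈ -1.5049)
-215208/k - 217989/(-143344) = -215208/(-11054830673/7345978530) - 217989/(-143344) = -215208*(-7345978530/11054830673) - 217989*(-1/143344) = 1580913347484240/11054830673 + 217989/143344 = 226616852713264475157/1584643647990512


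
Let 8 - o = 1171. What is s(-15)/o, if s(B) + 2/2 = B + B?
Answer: 31/1163 ≈ 0.026655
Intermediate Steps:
o = -1163 (o = 8 - 1*1171 = 8 - 1171 = -1163)
s(B) = -1 + 2*B (s(B) = -1 + (B + B) = -1 + 2*B)
s(-15)/o = (-1 + 2*(-15))/(-1163) = (-1 - 30)*(-1/1163) = -31*(-1/1163) = 31/1163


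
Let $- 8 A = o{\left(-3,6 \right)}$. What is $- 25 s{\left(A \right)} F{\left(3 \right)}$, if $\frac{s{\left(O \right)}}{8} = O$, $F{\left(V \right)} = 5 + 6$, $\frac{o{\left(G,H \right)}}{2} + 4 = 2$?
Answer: $-1100$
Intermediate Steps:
$o{\left(G,H \right)} = -4$ ($o{\left(G,H \right)} = -8 + 2 \cdot 2 = -8 + 4 = -4$)
$A = \frac{1}{2}$ ($A = \left(- \frac{1}{8}\right) \left(-4\right) = \frac{1}{2} \approx 0.5$)
$F{\left(V \right)} = 11$
$s{\left(O \right)} = 8 O$
$- 25 s{\left(A \right)} F{\left(3 \right)} = - 25 \cdot 8 \cdot \frac{1}{2} \cdot 11 = \left(-25\right) 4 \cdot 11 = \left(-100\right) 11 = -1100$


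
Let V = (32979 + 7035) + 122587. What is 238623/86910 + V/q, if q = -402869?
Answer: 27334052159/11671114930 ≈ 2.3420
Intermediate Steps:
V = 162601 (V = 40014 + 122587 = 162601)
238623/86910 + V/q = 238623/86910 + 162601/(-402869) = 238623*(1/86910) + 162601*(-1/402869) = 79541/28970 - 162601/402869 = 27334052159/11671114930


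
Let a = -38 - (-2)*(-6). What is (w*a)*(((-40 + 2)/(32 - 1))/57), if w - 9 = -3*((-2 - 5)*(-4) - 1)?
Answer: -2400/31 ≈ -77.419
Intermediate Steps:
a = -50 (a = -38 - 1*12 = -38 - 12 = -50)
w = -72 (w = 9 - 3*((-2 - 5)*(-4) - 1) = 9 - 3*(-7*(-4) - 1) = 9 - 3*(28 - 1) = 9 - 3*27 = 9 - 81 = -72)
(w*a)*(((-40 + 2)/(32 - 1))/57) = (-72*(-50))*(((-40 + 2)/(32 - 1))/57) = 3600*(-38/31*(1/57)) = 3600*(-38*1/31*(1/57)) = 3600*(-38/31*1/57) = 3600*(-2/93) = -2400/31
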